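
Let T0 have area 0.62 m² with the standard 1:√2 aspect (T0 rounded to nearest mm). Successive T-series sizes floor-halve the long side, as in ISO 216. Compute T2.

Let T0's short side be w mm. w · w√2 = 0.62 m² = 620,000 mm², so w ≈ 662.1 mm and w√2 ≈ 936.4 mm → T0 = 662 × 936 mm.
T1: ⌊936/2⌋ × 662 = 468 × 662 mm
T2: ⌊662/2⌋ × 468 = 331 × 468 mm

331 × 468 mm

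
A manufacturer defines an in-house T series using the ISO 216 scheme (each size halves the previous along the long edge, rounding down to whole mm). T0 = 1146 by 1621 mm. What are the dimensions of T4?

286 × 405 mm

T1 = 810 × 1146 mm (from T0 by 1 halving).
T2: ⌊1146/2⌋ × 810 = 573 × 810 mm
T3: ⌊810/2⌋ × 573 = 405 × 573 mm
T4: ⌊573/2⌋ × 405 = 286 × 405 mm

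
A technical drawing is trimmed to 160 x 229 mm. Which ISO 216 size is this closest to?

Aspect ratio 229/160 ≈ 1.431 (ISO target is √2 ≈ 1.414).
In the C-series (envelope sizes, between A and B): C5 = 162 × 229 mm.
Off by 2 mm total — nearest standard size.

C5 (162 × 229 mm)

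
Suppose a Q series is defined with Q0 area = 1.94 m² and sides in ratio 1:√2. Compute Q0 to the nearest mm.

1171 × 1656 mm

Let the short side be w mm. Then w · w√2 = 1.94 m² = 1,940,000 mm².
w² = 1,940,000/√2, so w ≈ 1171.2 mm; long side = w√2 ≈ 1656.4 mm.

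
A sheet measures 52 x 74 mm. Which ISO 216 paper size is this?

Aspect ratio 74/52 ≈ 1.423 — close to the ISO √2 ≈ 1.414.
In the A-series (A0 area = 1 m²): A8 = 52 × 74 mm.

A8 (52 × 74 mm)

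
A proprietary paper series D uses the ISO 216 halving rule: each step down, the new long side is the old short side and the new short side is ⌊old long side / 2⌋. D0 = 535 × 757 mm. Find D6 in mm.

D1 = 378 × 535 mm (from D0 by 1 halving).
D2: ⌊535/2⌋ × 378 = 267 × 378 mm
D3: ⌊378/2⌋ × 267 = 189 × 267 mm
D4: ⌊267/2⌋ × 189 = 133 × 189 mm
D5: ⌊189/2⌋ × 133 = 94 × 133 mm
D6: ⌊133/2⌋ × 94 = 66 × 94 mm

66 × 94 mm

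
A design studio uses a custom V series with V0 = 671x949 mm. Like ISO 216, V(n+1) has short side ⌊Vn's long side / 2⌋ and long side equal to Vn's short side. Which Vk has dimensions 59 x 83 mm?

V7

V0: 671 × 949 mm
V1: 474 × 671 mm
V2: 335 × 474 mm
V3: 237 × 335 mm
V4: 167 × 237 mm
V5: 118 × 167 mm
V6: 83 × 118 mm
V7: 59 × 83 mm
V8: 41 × 59 mm
→ matches V7.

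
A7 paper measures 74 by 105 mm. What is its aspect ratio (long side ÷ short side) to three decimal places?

1.419

105 / 74 = 1.419
ISO 216 targets √2 ≈ 1.414; the +0.005 deviation is from mm rounding.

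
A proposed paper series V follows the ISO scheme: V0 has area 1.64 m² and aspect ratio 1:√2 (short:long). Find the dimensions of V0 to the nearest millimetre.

Let the short side be w mm. Then w · w√2 = 1.64 m² = 1,640,000 mm².
w² = 1,640,000/√2, so w ≈ 1076.9 mm; long side = w√2 ≈ 1522.9 mm.

1077 × 1523 mm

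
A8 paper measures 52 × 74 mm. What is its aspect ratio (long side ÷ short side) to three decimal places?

74 / 52 = 1.423
ISO 216 targets √2 ≈ 1.414; the +0.009 deviation is from mm rounding.

1.423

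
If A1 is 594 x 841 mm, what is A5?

148 × 210 mm

A2: ⌊841/2⌋ × 594 = 420 × 594 mm
A3: ⌊594/2⌋ × 420 = 297 × 420 mm
A4: ⌊420/2⌋ × 297 = 210 × 297 mm
A5: ⌊297/2⌋ × 210 = 148 × 210 mm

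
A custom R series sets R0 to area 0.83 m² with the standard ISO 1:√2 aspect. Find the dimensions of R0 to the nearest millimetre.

766 × 1083 mm

Let the short side be w mm. Then w · w√2 = 0.83 m² = 830,000 mm².
w² = 830,000/√2, so w ≈ 766.1 mm; long side = w√2 ≈ 1083.4 mm.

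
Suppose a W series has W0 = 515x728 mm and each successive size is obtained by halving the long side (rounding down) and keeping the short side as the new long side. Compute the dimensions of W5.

91 × 128 mm

W1: ⌊728/2⌋ × 515 = 364 × 515 mm
W2: ⌊515/2⌋ × 364 = 257 × 364 mm
W3: ⌊364/2⌋ × 257 = 182 × 257 mm
W4: ⌊257/2⌋ × 182 = 128 × 182 mm
W5: ⌊182/2⌋ × 128 = 91 × 128 mm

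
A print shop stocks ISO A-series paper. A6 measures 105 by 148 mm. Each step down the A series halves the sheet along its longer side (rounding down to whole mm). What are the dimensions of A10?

A7: ⌊148/2⌋ × 105 = 74 × 105 mm
A8: ⌊105/2⌋ × 74 = 52 × 74 mm
A9: ⌊74/2⌋ × 52 = 37 × 52 mm
A10: ⌊52/2⌋ × 37 = 26 × 37 mm

26 × 37 mm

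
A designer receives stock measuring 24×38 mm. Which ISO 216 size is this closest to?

A10 (26 × 37 mm)

Aspect ratio 38/24 ≈ 1.583 (ISO target is √2 ≈ 1.414).
In the A-series (A0 area = 1 m²): A10 = 26 × 37 mm.
Off by 3 mm total — nearest standard size.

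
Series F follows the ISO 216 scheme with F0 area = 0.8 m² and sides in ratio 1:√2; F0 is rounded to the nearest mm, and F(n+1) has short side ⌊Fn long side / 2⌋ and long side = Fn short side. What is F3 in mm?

266 × 376 mm

Let F0's short side be w mm. w · w√2 = 0.8 m² = 800,000 mm², so w ≈ 752.1 mm and w√2 ≈ 1063.7 mm → F0 = 752 × 1064 mm.
F1: ⌊1064/2⌋ × 752 = 532 × 752 mm
F2: ⌊752/2⌋ × 532 = 376 × 532 mm
F3: ⌊532/2⌋ × 376 = 266 × 376 mm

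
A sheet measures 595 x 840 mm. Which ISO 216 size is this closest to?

A1 (594 × 841 mm)

Aspect ratio 840/595 ≈ 1.412 — close to the ISO √2 ≈ 1.414.
In the A-series (A0 area = 1 m²): A1 = 594 × 841 mm.
Off by 2 mm total — nearest standard size.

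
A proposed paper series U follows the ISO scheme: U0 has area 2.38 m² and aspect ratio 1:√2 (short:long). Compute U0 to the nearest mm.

Let the short side be w mm. Then w · w√2 = 2.38 m² = 2,380,000 mm².
w² = 2,380,000/√2, so w ≈ 1297.3 mm; long side = w√2 ≈ 1834.6 mm.

1297 × 1835 mm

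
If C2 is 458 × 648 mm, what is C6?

C3: ⌊648/2⌋ × 458 = 324 × 458 mm
C4: ⌊458/2⌋ × 324 = 229 × 324 mm
C5: ⌊324/2⌋ × 229 = 162 × 229 mm
C6: ⌊229/2⌋ × 162 = 114 × 162 mm

114 × 162 mm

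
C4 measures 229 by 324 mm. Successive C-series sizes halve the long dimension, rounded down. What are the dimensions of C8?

57 × 81 mm

C5: ⌊324/2⌋ × 229 = 162 × 229 mm
C6: ⌊229/2⌋ × 162 = 114 × 162 mm
C7: ⌊162/2⌋ × 114 = 81 × 114 mm
C8: ⌊114/2⌋ × 81 = 57 × 81 mm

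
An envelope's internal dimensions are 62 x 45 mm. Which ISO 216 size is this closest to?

B9 (44 × 62 mm)

Aspect ratio 62/45 ≈ 1.378 (ISO target is √2 ≈ 1.414).
In the B-series (B0 = 1000 × 1414 mm): B9 = 44 × 62 mm.
Off by 1 mm total — nearest standard size.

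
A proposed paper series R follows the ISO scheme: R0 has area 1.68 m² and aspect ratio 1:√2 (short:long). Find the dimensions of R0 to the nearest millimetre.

Let the short side be w mm. Then w · w√2 = 1.68 m² = 1,680,000 mm².
w² = 1,680,000/√2, so w ≈ 1089.9 mm; long side = w√2 ≈ 1541.4 mm.

1090 × 1541 mm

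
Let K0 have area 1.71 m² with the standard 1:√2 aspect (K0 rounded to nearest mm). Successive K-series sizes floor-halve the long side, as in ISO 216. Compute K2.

Let K0's short side be w mm. w · w√2 = 1.71 m² = 1,710,000 mm², so w ≈ 1099.6 mm and w√2 ≈ 1555.1 mm → K0 = 1100 × 1555 mm.
K1: ⌊1555/2⌋ × 1100 = 777 × 1100 mm
K2: ⌊1100/2⌋ × 777 = 550 × 777 mm

550 × 777 mm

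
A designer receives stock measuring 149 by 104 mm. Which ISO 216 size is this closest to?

A6 (105 × 148 mm)

Aspect ratio 149/104 ≈ 1.433 (ISO target is √2 ≈ 1.414).
In the A-series (A0 area = 1 m²): A6 = 105 × 148 mm.
Off by 2 mm total — nearest standard size.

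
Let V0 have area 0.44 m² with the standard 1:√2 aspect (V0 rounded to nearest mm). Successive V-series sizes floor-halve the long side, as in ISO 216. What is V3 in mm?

197 × 279 mm

Let V0's short side be w mm. w · w√2 = 0.44 m² = 440,000 mm², so w ≈ 557.8 mm and w√2 ≈ 788.8 mm → V0 = 558 × 789 mm.
V1: ⌊789/2⌋ × 558 = 394 × 558 mm
V2: ⌊558/2⌋ × 394 = 279 × 394 mm
V3: ⌊394/2⌋ × 279 = 197 × 279 mm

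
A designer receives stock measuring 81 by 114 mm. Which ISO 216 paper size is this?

Aspect ratio 114/81 ≈ 1.407 — close to the ISO √2 ≈ 1.414.
In the C-series (envelope sizes, between A and B): C7 = 81 × 114 mm.

C7 (81 × 114 mm)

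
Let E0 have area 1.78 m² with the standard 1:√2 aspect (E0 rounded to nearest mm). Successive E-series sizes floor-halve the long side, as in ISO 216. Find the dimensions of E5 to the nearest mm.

198 × 280 mm

Let E0's short side be w mm. w · w√2 = 1.78 m² = 1,780,000 mm², so w ≈ 1121.9 mm and w√2 ≈ 1586.6 mm → E0 = 1122 × 1587 mm.
E1: ⌊1587/2⌋ × 1122 = 793 × 1122 mm
E2: ⌊1122/2⌋ × 793 = 561 × 793 mm
E3: ⌊793/2⌋ × 561 = 396 × 561 mm
E4: ⌊561/2⌋ × 396 = 280 × 396 mm
E5: ⌊396/2⌋ × 280 = 198 × 280 mm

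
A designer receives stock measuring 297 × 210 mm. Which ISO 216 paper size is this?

Aspect ratio 297/210 ≈ 1.414 — close to the ISO √2 ≈ 1.414.
In the A-series (A0 area = 1 m²): A4 = 210 × 297 mm.

A4 (210 × 297 mm)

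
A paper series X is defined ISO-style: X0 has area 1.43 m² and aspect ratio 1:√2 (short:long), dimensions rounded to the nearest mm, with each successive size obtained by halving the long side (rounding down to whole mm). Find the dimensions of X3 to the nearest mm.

355 × 503 mm

Let X0's short side be w mm. w · w√2 = 1.43 m² = 1,430,000 mm², so w ≈ 1005.6 mm and w√2 ≈ 1422.1 mm → X0 = 1006 × 1422 mm.
X1: ⌊1422/2⌋ × 1006 = 711 × 1006 mm
X2: ⌊1006/2⌋ × 711 = 503 × 711 mm
X3: ⌊711/2⌋ × 503 = 355 × 503 mm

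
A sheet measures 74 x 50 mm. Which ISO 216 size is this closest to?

Aspect ratio 74/50 ≈ 1.480 (ISO target is √2 ≈ 1.414).
In the A-series (A0 area = 1 m²): A8 = 52 × 74 mm.
Off by 2 mm total — nearest standard size.

A8 (52 × 74 mm)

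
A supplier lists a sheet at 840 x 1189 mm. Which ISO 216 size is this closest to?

Aspect ratio 1189/840 ≈ 1.415 — close to the ISO √2 ≈ 1.414.
In the A-series (A0 area = 1 m²): A0 = 841 × 1189 mm.
Off by 1 mm total — nearest standard size.

A0 (841 × 1189 mm)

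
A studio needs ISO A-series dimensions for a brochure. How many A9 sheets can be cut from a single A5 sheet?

16

A5 = 148 × 210 mm; A9 = 37 × 52 mm.
Each halving step doubles the count; 4 steps from A5 to A9.
2^4 = 16.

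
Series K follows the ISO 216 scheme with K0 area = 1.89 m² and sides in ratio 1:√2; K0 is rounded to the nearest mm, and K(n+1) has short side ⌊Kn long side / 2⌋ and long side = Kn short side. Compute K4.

Let K0's short side be w mm. w · w√2 = 1.89 m² = 1,890,000 mm², so w ≈ 1156.0 mm and w√2 ≈ 1634.9 mm → K0 = 1156 × 1635 mm.
K1: ⌊1635/2⌋ × 1156 = 817 × 1156 mm
K2: ⌊1156/2⌋ × 817 = 578 × 817 mm
K3: ⌊817/2⌋ × 578 = 408 × 578 mm
K4: ⌊578/2⌋ × 408 = 289 × 408 mm

289 × 408 mm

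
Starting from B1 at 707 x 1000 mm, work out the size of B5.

B2: ⌊1000/2⌋ × 707 = 500 × 707 mm
B3: ⌊707/2⌋ × 500 = 353 × 500 mm
B4: ⌊500/2⌋ × 353 = 250 × 353 mm
B5: ⌊353/2⌋ × 250 = 176 × 250 mm

176 × 250 mm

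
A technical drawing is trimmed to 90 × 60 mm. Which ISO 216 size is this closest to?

Aspect ratio 90/60 ≈ 1.500 (ISO target is √2 ≈ 1.414).
In the B-series (B0 = 1000 × 1414 mm): B8 = 62 × 88 mm.
Off by 4 mm total — nearest standard size.

B8 (62 × 88 mm)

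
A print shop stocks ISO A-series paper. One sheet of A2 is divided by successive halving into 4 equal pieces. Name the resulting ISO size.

A4

4 = 2^2, so 2 halving steps.
A2 → A3 → … → A4 after 2 steps.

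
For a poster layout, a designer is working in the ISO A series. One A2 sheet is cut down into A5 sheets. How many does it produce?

A2 = 420 × 594 mm; A5 = 148 × 210 mm.
Each halving step doubles the count; 3 steps from A2 to A5.
2^3 = 8.

8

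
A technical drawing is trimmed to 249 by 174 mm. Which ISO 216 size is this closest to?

Aspect ratio 249/174 ≈ 1.431 (ISO target is √2 ≈ 1.414).
In the B-series (B0 = 1000 × 1414 mm): B5 = 176 × 250 mm.
Off by 3 mm total — nearest standard size.

B5 (176 × 250 mm)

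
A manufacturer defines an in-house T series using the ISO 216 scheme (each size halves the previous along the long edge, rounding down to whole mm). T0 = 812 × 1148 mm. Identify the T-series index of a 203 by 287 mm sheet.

T4

T0: 812 × 1148 mm
T1: 574 × 812 mm
T2: 406 × 574 mm
T3: 287 × 406 mm
T4: 203 × 287 mm
T5: 143 × 203 mm
→ matches T4.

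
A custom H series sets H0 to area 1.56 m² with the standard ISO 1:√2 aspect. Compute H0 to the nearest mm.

Let the short side be w mm. Then w · w√2 = 1.56 m² = 1,560,000 mm².
w² = 1,560,000/√2, so w ≈ 1050.3 mm; long side = w√2 ≈ 1485.3 mm.

1050 × 1485 mm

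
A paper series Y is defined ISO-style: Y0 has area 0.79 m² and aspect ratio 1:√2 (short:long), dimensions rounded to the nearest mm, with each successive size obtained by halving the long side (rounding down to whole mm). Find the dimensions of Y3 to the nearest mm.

Let Y0's short side be w mm. w · w√2 = 0.79 m² = 790,000 mm², so w ≈ 747.4 mm and w√2 ≈ 1057.0 mm → Y0 = 747 × 1057 mm.
Y1: ⌊1057/2⌋ × 747 = 528 × 747 mm
Y2: ⌊747/2⌋ × 528 = 373 × 528 mm
Y3: ⌊528/2⌋ × 373 = 264 × 373 mm

264 × 373 mm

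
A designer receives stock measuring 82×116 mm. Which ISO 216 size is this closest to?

C7 (81 × 114 mm)

Aspect ratio 116/82 ≈ 1.415 — close to the ISO √2 ≈ 1.414.
In the C-series (envelope sizes, between A and B): C7 = 81 × 114 mm.
Off by 3 mm total — nearest standard size.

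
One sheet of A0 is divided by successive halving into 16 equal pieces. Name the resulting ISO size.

A4

16 = 2^4, so 4 halving steps.
A0 → A1 → … → A4 after 4 steps.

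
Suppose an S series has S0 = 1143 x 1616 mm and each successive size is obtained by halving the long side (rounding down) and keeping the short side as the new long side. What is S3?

404 × 571 mm

S1: ⌊1616/2⌋ × 1143 = 808 × 1143 mm
S2: ⌊1143/2⌋ × 808 = 571 × 808 mm
S3: ⌊808/2⌋ × 571 = 404 × 571 mm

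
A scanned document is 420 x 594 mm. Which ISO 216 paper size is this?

A2 (420 × 594 mm)

Aspect ratio 594/420 ≈ 1.414 — close to the ISO √2 ≈ 1.414.
In the A-series (A0 area = 1 m²): A2 = 420 × 594 mm.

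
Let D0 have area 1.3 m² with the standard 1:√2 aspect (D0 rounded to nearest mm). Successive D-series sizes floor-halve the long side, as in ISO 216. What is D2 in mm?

Let D0's short side be w mm. w · w√2 = 1.3 m² = 1,300,000 mm², so w ≈ 958.8 mm and w√2 ≈ 1355.9 mm → D0 = 959 × 1356 mm.
D1: ⌊1356/2⌋ × 959 = 678 × 959 mm
D2: ⌊959/2⌋ × 678 = 479 × 678 mm

479 × 678 mm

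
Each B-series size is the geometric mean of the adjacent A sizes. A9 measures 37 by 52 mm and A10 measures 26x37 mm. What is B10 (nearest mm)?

31 × 44 mm

Short side: √(37 · 26) = √962 ≈ 31.0 → 31 mm
Long side: √(52 · 37) = √1924 ≈ 43.9 → 44 mm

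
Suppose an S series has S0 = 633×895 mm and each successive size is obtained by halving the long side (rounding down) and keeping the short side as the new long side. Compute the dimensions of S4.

158 × 223 mm

S1 = 447 × 633 mm (from S0 by 1 halving).
S2: ⌊633/2⌋ × 447 = 316 × 447 mm
S3: ⌊447/2⌋ × 316 = 223 × 316 mm
S4: ⌊316/2⌋ × 223 = 158 × 223 mm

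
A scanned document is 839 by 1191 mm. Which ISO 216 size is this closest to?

A0 (841 × 1189 mm)

Aspect ratio 1191/839 ≈ 1.420 — close to the ISO √2 ≈ 1.414.
In the A-series (A0 area = 1 m²): A0 = 841 × 1189 mm.
Off by 4 mm total — nearest standard size.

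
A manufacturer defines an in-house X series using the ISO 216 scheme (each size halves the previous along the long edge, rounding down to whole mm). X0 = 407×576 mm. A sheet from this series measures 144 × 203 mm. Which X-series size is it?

X3

X0: 407 × 576 mm
X1: 288 × 407 mm
X2: 203 × 288 mm
X3: 144 × 203 mm
X4: 101 × 144 mm
→ matches X3.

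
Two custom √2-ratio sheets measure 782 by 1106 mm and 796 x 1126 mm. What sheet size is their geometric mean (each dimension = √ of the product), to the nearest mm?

Short side: √(782 · 796) = √622472 ≈ 789.0 → 789 mm
Long side: √(1106 · 1126) = √1245356 ≈ 1116.0 → 1116 mm

789 × 1116 mm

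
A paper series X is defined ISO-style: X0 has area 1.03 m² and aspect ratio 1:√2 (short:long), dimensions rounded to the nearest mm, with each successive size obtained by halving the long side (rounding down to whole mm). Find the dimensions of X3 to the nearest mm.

301 × 426 mm

Let X0's short side be w mm. w · w√2 = 1.03 m² = 1,030,000 mm², so w ≈ 853.4 mm and w√2 ≈ 1206.9 mm → X0 = 853 × 1207 mm.
X1: ⌊1207/2⌋ × 853 = 603 × 853 mm
X2: ⌊853/2⌋ × 603 = 426 × 603 mm
X3: ⌊603/2⌋ × 426 = 301 × 426 mm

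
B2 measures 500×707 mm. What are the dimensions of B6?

125 × 176 mm

B3: ⌊707/2⌋ × 500 = 353 × 500 mm
B4: ⌊500/2⌋ × 353 = 250 × 353 mm
B5: ⌊353/2⌋ × 250 = 176 × 250 mm
B6: ⌊250/2⌋ × 176 = 125 × 176 mm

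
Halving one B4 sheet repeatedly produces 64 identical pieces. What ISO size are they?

64 = 2^6, so 6 halving steps.
B4 → B5 → … → B10 after 6 steps.

B10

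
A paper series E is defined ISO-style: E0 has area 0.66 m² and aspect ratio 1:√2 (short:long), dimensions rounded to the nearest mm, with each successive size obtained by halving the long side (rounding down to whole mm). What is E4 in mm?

Let E0's short side be w mm. w · w√2 = 0.66 m² = 660,000 mm², so w ≈ 683.1 mm and w√2 ≈ 966.1 mm → E0 = 683 × 966 mm.
E1: ⌊966/2⌋ × 683 = 483 × 683 mm
E2: ⌊683/2⌋ × 483 = 341 × 483 mm
E3: ⌊483/2⌋ × 341 = 241 × 341 mm
E4: ⌊341/2⌋ × 241 = 170 × 241 mm

170 × 241 mm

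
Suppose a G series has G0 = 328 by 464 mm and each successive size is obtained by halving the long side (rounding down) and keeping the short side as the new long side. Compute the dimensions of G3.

116 × 164 mm

G1 = 232 × 328 mm (from G0 by 1 halving).
G2: ⌊328/2⌋ × 232 = 164 × 232 mm
G3: ⌊232/2⌋ × 164 = 116 × 164 mm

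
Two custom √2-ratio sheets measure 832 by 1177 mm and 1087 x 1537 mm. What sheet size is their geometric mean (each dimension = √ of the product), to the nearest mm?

Short side: √(832 · 1087) = √904384 ≈ 951.0 → 951 mm
Long side: √(1177 · 1537) = √1809049 ≈ 1345.0 → 1345 mm

951 × 1345 mm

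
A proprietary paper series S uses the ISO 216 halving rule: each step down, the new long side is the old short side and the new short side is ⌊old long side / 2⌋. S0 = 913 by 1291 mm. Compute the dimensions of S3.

S1: ⌊1291/2⌋ × 913 = 645 × 913 mm
S2: ⌊913/2⌋ × 645 = 456 × 645 mm
S3: ⌊645/2⌋ × 456 = 322 × 456 mm

322 × 456 mm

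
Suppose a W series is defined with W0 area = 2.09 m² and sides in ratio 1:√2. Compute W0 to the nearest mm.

Let the short side be w mm. Then w · w√2 = 2.09 m² = 2,090,000 mm².
w² = 2,090,000/√2, so w ≈ 1215.7 mm; long side = w√2 ≈ 1719.2 mm.

1216 × 1719 mm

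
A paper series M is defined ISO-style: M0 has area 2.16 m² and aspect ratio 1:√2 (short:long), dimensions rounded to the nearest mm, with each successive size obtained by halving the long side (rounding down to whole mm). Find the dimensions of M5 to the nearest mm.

218 × 309 mm

Let M0's short side be w mm. w · w√2 = 2.16 m² = 2,160,000 mm², so w ≈ 1235.9 mm and w√2 ≈ 1747.8 mm → M0 = 1236 × 1748 mm.
M1: ⌊1748/2⌋ × 1236 = 874 × 1236 mm
M2: ⌊1236/2⌋ × 874 = 618 × 874 mm
M3: ⌊874/2⌋ × 618 = 437 × 618 mm
M4: ⌊618/2⌋ × 437 = 309 × 437 mm
M5: ⌊437/2⌋ × 309 = 218 × 309 mm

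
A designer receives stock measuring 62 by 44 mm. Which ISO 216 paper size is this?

Aspect ratio 62/44 ≈ 1.409 — close to the ISO √2 ≈ 1.414.
In the B-series (B0 = 1000 × 1414 mm): B9 = 44 × 62 mm.

B9 (44 × 62 mm)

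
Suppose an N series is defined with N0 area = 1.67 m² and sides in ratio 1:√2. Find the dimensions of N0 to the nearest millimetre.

1087 × 1537 mm

Let the short side be w mm. Then w · w√2 = 1.67 m² = 1,670,000 mm².
w² = 1,670,000/√2, so w ≈ 1086.7 mm; long side = w√2 ≈ 1536.8 mm.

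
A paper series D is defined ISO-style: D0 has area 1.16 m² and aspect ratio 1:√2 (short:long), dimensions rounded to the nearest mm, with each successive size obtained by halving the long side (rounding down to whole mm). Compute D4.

226 × 320 mm

Let D0's short side be w mm. w · w√2 = 1.16 m² = 1,160,000 mm², so w ≈ 905.7 mm and w√2 ≈ 1280.8 mm → D0 = 906 × 1281 mm.
D1: ⌊1281/2⌋ × 906 = 640 × 906 mm
D2: ⌊906/2⌋ × 640 = 453 × 640 mm
D3: ⌊640/2⌋ × 453 = 320 × 453 mm
D4: ⌊453/2⌋ × 320 = 226 × 320 mm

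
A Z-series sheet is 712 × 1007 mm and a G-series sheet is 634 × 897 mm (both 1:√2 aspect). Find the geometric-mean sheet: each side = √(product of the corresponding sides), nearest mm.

672 × 950 mm

Short side: √(712 · 634) = √451408 ≈ 671.9 → 672 mm
Long side: √(1007 · 897) = √903279 ≈ 950.4 → 950 mm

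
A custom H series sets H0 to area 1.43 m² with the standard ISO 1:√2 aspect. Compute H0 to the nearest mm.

Let the short side be w mm. Then w · w√2 = 1.43 m² = 1,430,000 mm².
w² = 1,430,000/√2, so w ≈ 1005.6 mm; long side = w√2 ≈ 1422.1 mm.

1006 × 1422 mm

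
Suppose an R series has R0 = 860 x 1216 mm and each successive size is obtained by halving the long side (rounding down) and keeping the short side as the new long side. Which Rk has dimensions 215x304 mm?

R4

R0: 860 × 1216 mm
R1: 608 × 860 mm
R2: 430 × 608 mm
R3: 304 × 430 mm
R4: 215 × 304 mm
R5: 152 × 215 mm
→ matches R4.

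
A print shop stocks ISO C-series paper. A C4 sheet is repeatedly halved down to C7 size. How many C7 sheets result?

Each ISO step halves the sheet: 1 × C4 → 2 × C5 → 4 × C6 → 8 × C7
From C4 to C7 is 3 halving steps: 2^3 = 8.

8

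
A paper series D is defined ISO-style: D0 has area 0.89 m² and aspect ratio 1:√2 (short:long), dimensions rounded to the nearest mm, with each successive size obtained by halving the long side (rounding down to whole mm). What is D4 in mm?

Let D0's short side be w mm. w · w√2 = 0.89 m² = 890,000 mm², so w ≈ 793.3 mm and w√2 ≈ 1121.9 mm → D0 = 793 × 1122 mm.
D1: ⌊1122/2⌋ × 793 = 561 × 793 mm
D2: ⌊793/2⌋ × 561 = 396 × 561 mm
D3: ⌊561/2⌋ × 396 = 280 × 396 mm
D4: ⌊396/2⌋ × 280 = 198 × 280 mm

198 × 280 mm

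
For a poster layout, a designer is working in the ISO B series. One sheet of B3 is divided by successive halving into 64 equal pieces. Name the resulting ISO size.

64 = 2^6, so 6 halving steps.
B3 → B4 → … → B9 after 6 steps.

B9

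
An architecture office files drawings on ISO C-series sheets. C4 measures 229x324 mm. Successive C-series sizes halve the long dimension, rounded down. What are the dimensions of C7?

81 × 114 mm

C5: ⌊324/2⌋ × 229 = 162 × 229 mm
C6: ⌊229/2⌋ × 162 = 114 × 162 mm
C7: ⌊162/2⌋ × 114 = 81 × 114 mm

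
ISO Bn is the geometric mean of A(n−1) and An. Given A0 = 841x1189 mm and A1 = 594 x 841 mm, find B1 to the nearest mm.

707 × 1000 mm

Short side: √(841 · 594) = √499554 ≈ 706.8 → 707 mm
Long side: √(1189 · 841) = √999949 ≈ 1000.0 → 1000 mm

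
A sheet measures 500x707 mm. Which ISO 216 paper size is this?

Aspect ratio 707/500 ≈ 1.414 — close to the ISO √2 ≈ 1.414.
In the B-series (B0 = 1000 × 1414 mm): B2 = 500 × 707 mm.

B2 (500 × 707 mm)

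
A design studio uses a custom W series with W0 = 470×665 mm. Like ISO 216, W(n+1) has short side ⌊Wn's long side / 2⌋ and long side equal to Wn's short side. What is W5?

83 × 117 mm

W1 = 332 × 470 mm (from W0 by 1 halving).
W2: ⌊470/2⌋ × 332 = 235 × 332 mm
W3: ⌊332/2⌋ × 235 = 166 × 235 mm
W4: ⌊235/2⌋ × 166 = 117 × 166 mm
W5: ⌊166/2⌋ × 117 = 83 × 117 mm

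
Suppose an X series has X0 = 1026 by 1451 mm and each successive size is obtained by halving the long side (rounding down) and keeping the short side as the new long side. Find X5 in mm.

X1: ⌊1451/2⌋ × 1026 = 725 × 1026 mm
X2: ⌊1026/2⌋ × 725 = 513 × 725 mm
X3: ⌊725/2⌋ × 513 = 362 × 513 mm
X4: ⌊513/2⌋ × 362 = 256 × 362 mm
X5: ⌊362/2⌋ × 256 = 181 × 256 mm

181 × 256 mm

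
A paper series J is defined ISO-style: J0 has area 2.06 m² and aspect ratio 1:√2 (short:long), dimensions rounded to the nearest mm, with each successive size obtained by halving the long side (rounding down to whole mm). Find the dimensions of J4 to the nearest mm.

Let J0's short side be w mm. w · w√2 = 2.06 m² = 2,060,000 mm², so w ≈ 1206.9 mm and w√2 ≈ 1706.8 mm → J0 = 1207 × 1707 mm.
J1: ⌊1707/2⌋ × 1207 = 853 × 1207 mm
J2: ⌊1207/2⌋ × 853 = 603 × 853 mm
J3: ⌊853/2⌋ × 603 = 426 × 603 mm
J4: ⌊603/2⌋ × 426 = 301 × 426 mm

301 × 426 mm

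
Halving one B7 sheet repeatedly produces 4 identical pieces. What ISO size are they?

4 = 2^2, so 2 halving steps.
B7 → B8 → … → B9 after 2 steps.

B9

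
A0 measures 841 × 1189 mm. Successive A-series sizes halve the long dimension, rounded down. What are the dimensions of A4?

A1: ⌊1189/2⌋ × 841 = 594 × 841 mm
A2: ⌊841/2⌋ × 594 = 420 × 594 mm
A3: ⌊594/2⌋ × 420 = 297 × 420 mm
A4: ⌊420/2⌋ × 297 = 210 × 297 mm

210 × 297 mm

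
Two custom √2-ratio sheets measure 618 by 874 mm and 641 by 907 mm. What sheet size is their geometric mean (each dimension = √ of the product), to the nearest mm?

629 × 890 mm

Short side: √(618 · 641) = √396138 ≈ 629.4 → 629 mm
Long side: √(874 · 907) = √792718 ≈ 890.3 → 890 mm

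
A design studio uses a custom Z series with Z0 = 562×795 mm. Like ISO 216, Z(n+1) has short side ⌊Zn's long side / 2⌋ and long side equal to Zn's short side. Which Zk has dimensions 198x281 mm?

Z3

Z0: 562 × 795 mm
Z1: 397 × 562 mm
Z2: 281 × 397 mm
Z3: 198 × 281 mm
Z4: 140 × 198 mm
→ matches Z3.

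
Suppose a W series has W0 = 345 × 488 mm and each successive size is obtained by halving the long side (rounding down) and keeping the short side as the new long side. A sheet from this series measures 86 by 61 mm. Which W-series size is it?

W5

W0: 345 × 488 mm
W1: 244 × 345 mm
W2: 172 × 244 mm
W3: 122 × 172 mm
W4: 86 × 122 mm
W5: 61 × 86 mm
W6: 43 × 61 mm
→ matches W5.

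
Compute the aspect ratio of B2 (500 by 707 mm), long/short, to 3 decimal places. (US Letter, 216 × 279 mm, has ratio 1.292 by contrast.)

1.414

707 / 500 = 1.414
Matches √2 ≈ 1.414 — the ISO 216 defining ratio.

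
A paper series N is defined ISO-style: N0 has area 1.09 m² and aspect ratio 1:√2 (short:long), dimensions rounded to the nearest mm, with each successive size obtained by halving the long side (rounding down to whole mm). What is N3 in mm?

310 × 439 mm

Let N0's short side be w mm. w · w√2 = 1.09 m² = 1,090,000 mm², so w ≈ 877.9 mm and w√2 ≈ 1241.6 mm → N0 = 878 × 1242 mm.
N1: ⌊1242/2⌋ × 878 = 621 × 878 mm
N2: ⌊878/2⌋ × 621 = 439 × 621 mm
N3: ⌊621/2⌋ × 439 = 310 × 439 mm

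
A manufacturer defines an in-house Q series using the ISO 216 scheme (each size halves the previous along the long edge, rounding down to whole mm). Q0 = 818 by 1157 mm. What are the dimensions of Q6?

Q1: ⌊1157/2⌋ × 818 = 578 × 818 mm
Q2: ⌊818/2⌋ × 578 = 409 × 578 mm
Q3: ⌊578/2⌋ × 409 = 289 × 409 mm
Q4: ⌊409/2⌋ × 289 = 204 × 289 mm
Q5: ⌊289/2⌋ × 204 = 144 × 204 mm
Q6: ⌊204/2⌋ × 144 = 102 × 144 mm

102 × 144 mm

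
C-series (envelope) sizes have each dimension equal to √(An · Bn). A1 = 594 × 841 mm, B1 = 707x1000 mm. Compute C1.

Short side: √(594 · 707) = √419958 ≈ 648.0 → 648 mm
Long side: √(841 · 1000) = √841000 ≈ 917.1 → 917 mm

648 × 917 mm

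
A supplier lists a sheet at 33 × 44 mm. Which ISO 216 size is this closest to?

Aspect ratio 44/33 ≈ 1.333 (ISO target is √2 ≈ 1.414).
In the B-series (B0 = 1000 × 1414 mm): B10 = 31 × 44 mm.
Off by 2 mm total — nearest standard size.

B10 (31 × 44 mm)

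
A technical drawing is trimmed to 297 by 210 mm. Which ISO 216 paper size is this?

Aspect ratio 297/210 ≈ 1.414 — close to the ISO √2 ≈ 1.414.
In the A-series (A0 area = 1 m²): A4 = 210 × 297 mm.

A4 (210 × 297 mm)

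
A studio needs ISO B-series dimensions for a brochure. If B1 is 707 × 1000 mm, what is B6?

125 × 176 mm

B2: ⌊1000/2⌋ × 707 = 500 × 707 mm
B3: ⌊707/2⌋ × 500 = 353 × 500 mm
B4: ⌊500/2⌋ × 353 = 250 × 353 mm
B5: ⌊353/2⌋ × 250 = 176 × 250 mm
B6: ⌊250/2⌋ × 176 = 125 × 176 mm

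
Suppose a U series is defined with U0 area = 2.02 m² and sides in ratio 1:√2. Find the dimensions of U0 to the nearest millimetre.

1195 × 1690 mm

Let the short side be w mm. Then w · w√2 = 2.02 m² = 2,020,000 mm².
w² = 2,020,000/√2, so w ≈ 1195.1 mm; long side = w√2 ≈ 1690.2 mm.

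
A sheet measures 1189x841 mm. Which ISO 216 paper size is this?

Aspect ratio 1189/841 ≈ 1.414 — close to the ISO √2 ≈ 1.414.
In the A-series (A0 area = 1 m²): A0 = 841 × 1189 mm.

A0 (841 × 1189 mm)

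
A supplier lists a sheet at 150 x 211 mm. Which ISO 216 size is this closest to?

A5 (148 × 210 mm)

Aspect ratio 211/150 ≈ 1.407 — close to the ISO √2 ≈ 1.414.
In the A-series (A0 area = 1 m²): A5 = 148 × 210 mm.
Off by 3 mm total — nearest standard size.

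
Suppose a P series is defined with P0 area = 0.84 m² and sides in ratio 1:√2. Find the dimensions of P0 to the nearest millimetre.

771 × 1090 mm

Let the short side be w mm. Then w · w√2 = 0.84 m² = 840,000 mm².
w² = 840,000/√2, so w ≈ 770.7 mm; long side = w√2 ≈ 1089.9 mm.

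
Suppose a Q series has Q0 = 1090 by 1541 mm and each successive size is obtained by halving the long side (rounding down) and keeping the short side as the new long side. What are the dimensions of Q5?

Q1: ⌊1541/2⌋ × 1090 = 770 × 1090 mm
Q2: ⌊1090/2⌋ × 770 = 545 × 770 mm
Q3: ⌊770/2⌋ × 545 = 385 × 545 mm
Q4: ⌊545/2⌋ × 385 = 272 × 385 mm
Q5: ⌊385/2⌋ × 272 = 192 × 272 mm

192 × 272 mm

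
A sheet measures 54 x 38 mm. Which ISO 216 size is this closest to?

A9 (37 × 52 mm)

Aspect ratio 54/38 ≈ 1.421 — close to the ISO √2 ≈ 1.414.
In the A-series (A0 area = 1 m²): A9 = 37 × 52 mm.
Off by 3 mm total — nearest standard size.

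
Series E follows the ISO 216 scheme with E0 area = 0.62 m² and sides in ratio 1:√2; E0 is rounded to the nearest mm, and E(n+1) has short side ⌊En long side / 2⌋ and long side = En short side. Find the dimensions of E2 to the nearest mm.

331 × 468 mm

Let E0's short side be w mm. w · w√2 = 0.62 m² = 620,000 mm², so w ≈ 662.1 mm and w√2 ≈ 936.4 mm → E0 = 662 × 936 mm.
E1: ⌊936/2⌋ × 662 = 468 × 662 mm
E2: ⌊662/2⌋ × 468 = 331 × 468 mm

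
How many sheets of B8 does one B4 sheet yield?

16

Each ISO step halves the sheet: 1 × B4 → 2 × B5 → 4 × B6 → 8 × B7 → …
From B4 to B8 is 4 halving steps: 2^4 = 16.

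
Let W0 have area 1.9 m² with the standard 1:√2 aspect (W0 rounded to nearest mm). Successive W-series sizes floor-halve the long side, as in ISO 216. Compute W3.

Let W0's short side be w mm. w · w√2 = 1.9 m² = 1,900,000 mm², so w ≈ 1159.1 mm and w√2 ≈ 1639.2 mm → W0 = 1159 × 1639 mm.
W1: ⌊1639/2⌋ × 1159 = 819 × 1159 mm
W2: ⌊1159/2⌋ × 819 = 579 × 819 mm
W3: ⌊819/2⌋ × 579 = 409 × 579 mm

409 × 579 mm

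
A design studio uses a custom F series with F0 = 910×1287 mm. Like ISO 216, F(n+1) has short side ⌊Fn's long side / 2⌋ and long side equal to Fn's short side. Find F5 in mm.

160 × 227 mm

F1: ⌊1287/2⌋ × 910 = 643 × 910 mm
F2: ⌊910/2⌋ × 643 = 455 × 643 mm
F3: ⌊643/2⌋ × 455 = 321 × 455 mm
F4: ⌊455/2⌋ × 321 = 227 × 321 mm
F5: ⌊321/2⌋ × 227 = 160 × 227 mm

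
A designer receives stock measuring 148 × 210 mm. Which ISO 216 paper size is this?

A5 (148 × 210 mm)

Aspect ratio 210/148 ≈ 1.419 — close to the ISO √2 ≈ 1.414.
In the A-series (A0 area = 1 m²): A5 = 148 × 210 mm.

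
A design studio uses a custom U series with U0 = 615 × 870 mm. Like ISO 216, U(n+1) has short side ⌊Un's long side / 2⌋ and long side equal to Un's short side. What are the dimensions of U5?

108 × 153 mm

U1 = 435 × 615 mm (from U0 by 1 halving).
U2: ⌊615/2⌋ × 435 = 307 × 435 mm
U3: ⌊435/2⌋ × 307 = 217 × 307 mm
U4: ⌊307/2⌋ × 217 = 153 × 217 mm
U5: ⌊217/2⌋ × 153 = 108 × 153 mm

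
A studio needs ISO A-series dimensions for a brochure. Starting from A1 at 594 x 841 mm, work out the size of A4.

210 × 297 mm

A2: ⌊841/2⌋ × 594 = 420 × 594 mm
A3: ⌊594/2⌋ × 420 = 297 × 420 mm
A4: ⌊420/2⌋ × 297 = 210 × 297 mm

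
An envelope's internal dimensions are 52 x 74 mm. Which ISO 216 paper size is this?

A8 (52 × 74 mm)

Aspect ratio 74/52 ≈ 1.423 — close to the ISO √2 ≈ 1.414.
In the A-series (A0 area = 1 m²): A8 = 52 × 74 mm.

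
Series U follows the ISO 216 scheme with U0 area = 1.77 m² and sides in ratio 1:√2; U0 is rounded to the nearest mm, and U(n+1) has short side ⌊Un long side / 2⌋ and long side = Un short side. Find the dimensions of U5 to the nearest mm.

197 × 279 mm

Let U0's short side be w mm. w · w√2 = 1.77 m² = 1,770,000 mm², so w ≈ 1118.7 mm and w√2 ≈ 1582.1 mm → U0 = 1119 × 1582 mm.
U1: ⌊1582/2⌋ × 1119 = 791 × 1119 mm
U2: ⌊1119/2⌋ × 791 = 559 × 791 mm
U3: ⌊791/2⌋ × 559 = 395 × 559 mm
U4: ⌊559/2⌋ × 395 = 279 × 395 mm
U5: ⌊395/2⌋ × 279 = 197 × 279 mm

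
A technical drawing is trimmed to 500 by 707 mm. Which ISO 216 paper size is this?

B2 (500 × 707 mm)

Aspect ratio 707/500 ≈ 1.414 — close to the ISO √2 ≈ 1.414.
In the B-series (B0 = 1000 × 1414 mm): B2 = 500 × 707 mm.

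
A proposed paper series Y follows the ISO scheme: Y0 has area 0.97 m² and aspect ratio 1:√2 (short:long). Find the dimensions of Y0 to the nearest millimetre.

828 × 1171 mm

Let the short side be w mm. Then w · w√2 = 0.97 m² = 970,000 mm².
w² = 970,000/√2, so w ≈ 828.2 mm; long side = w√2 ≈ 1171.2 mm.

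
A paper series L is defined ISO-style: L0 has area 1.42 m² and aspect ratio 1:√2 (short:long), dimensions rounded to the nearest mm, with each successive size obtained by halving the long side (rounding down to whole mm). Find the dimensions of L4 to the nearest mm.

250 × 354 mm

Let L0's short side be w mm. w · w√2 = 1.42 m² = 1,420,000 mm², so w ≈ 1002.0 mm and w√2 ≈ 1417.1 mm → L0 = 1002 × 1417 mm.
L1: ⌊1417/2⌋ × 1002 = 708 × 1002 mm
L2: ⌊1002/2⌋ × 708 = 501 × 708 mm
L3: ⌊708/2⌋ × 501 = 354 × 501 mm
L4: ⌊501/2⌋ × 354 = 250 × 354 mm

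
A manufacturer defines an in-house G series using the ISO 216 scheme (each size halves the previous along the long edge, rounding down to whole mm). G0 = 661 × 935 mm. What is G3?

G1: ⌊935/2⌋ × 661 = 467 × 661 mm
G2: ⌊661/2⌋ × 467 = 330 × 467 mm
G3: ⌊467/2⌋ × 330 = 233 × 330 mm

233 × 330 mm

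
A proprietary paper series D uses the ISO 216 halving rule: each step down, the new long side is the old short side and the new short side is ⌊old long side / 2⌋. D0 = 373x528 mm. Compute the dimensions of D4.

D1: ⌊528/2⌋ × 373 = 264 × 373 mm
D2: ⌊373/2⌋ × 264 = 186 × 264 mm
D3: ⌊264/2⌋ × 186 = 132 × 186 mm
D4: ⌊186/2⌋ × 132 = 93 × 132 mm

93 × 132 mm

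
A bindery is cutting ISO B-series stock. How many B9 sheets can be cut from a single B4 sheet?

Each ISO step halves the sheet: 1 × B4 → 2 × B5 → 4 × B6 → 8 × B7 → …
From B4 to B9 is 5 halving steps: 2^5 = 32.

32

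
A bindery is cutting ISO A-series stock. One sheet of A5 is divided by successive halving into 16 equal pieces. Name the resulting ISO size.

A9

16 = 2^4, so 4 halving steps.
A5 → A6 → … → A9 after 4 steps.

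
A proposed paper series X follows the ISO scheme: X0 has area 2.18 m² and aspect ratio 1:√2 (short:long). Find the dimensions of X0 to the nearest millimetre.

1242 × 1756 mm

Let the short side be w mm. Then w · w√2 = 2.18 m² = 2,180,000 mm².
w² = 2,180,000/√2, so w ≈ 1241.6 mm; long side = w√2 ≈ 1755.8 mm.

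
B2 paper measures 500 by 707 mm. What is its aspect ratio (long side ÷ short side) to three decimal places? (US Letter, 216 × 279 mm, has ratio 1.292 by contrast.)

707 / 500 = 1.414
Matches √2 ≈ 1.414 — the ISO 216 defining ratio.

1.414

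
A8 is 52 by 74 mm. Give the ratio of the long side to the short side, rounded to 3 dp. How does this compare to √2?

1.423

74 / 52 = 1.423
ISO 216 targets √2 ≈ 1.414; the +0.009 deviation is from mm rounding.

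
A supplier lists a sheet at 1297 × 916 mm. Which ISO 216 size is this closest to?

Aspect ratio 1297/916 ≈ 1.416 — close to the ISO √2 ≈ 1.414.
In the C-series (envelope sizes, between A and B): C0 = 917 × 1297 mm.
Off by 1 mm total — nearest standard size.

C0 (917 × 1297 mm)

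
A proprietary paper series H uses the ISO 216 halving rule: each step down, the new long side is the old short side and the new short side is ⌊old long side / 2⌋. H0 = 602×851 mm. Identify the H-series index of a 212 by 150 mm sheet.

H4

H0: 602 × 851 mm
H1: 425 × 602 mm
H2: 301 × 425 mm
H3: 212 × 301 mm
H4: 150 × 212 mm
H5: 106 × 150 mm
→ matches H4.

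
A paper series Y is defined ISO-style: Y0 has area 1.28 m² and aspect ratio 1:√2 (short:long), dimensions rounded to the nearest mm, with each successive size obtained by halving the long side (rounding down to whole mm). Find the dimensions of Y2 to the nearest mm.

Let Y0's short side be w mm. w · w√2 = 1.28 m² = 1,280,000 mm², so w ≈ 951.4 mm and w√2 ≈ 1345.4 mm → Y0 = 951 × 1345 mm.
Y1: ⌊1345/2⌋ × 951 = 672 × 951 mm
Y2: ⌊951/2⌋ × 672 = 475 × 672 mm

475 × 672 mm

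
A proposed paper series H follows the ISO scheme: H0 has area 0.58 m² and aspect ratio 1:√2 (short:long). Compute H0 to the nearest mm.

640 × 906 mm

Let the short side be w mm. Then w · w√2 = 0.58 m² = 580,000 mm².
w² = 580,000/√2, so w ≈ 640.4 mm; long side = w√2 ≈ 905.7 mm.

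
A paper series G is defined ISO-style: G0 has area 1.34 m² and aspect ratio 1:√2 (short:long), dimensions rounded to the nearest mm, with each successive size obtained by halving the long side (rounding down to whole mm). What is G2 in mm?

Let G0's short side be w mm. w · w√2 = 1.34 m² = 1,340,000 mm², so w ≈ 973.4 mm and w√2 ≈ 1376.6 mm → G0 = 973 × 1377 mm.
G1: ⌊1377/2⌋ × 973 = 688 × 973 mm
G2: ⌊973/2⌋ × 688 = 486 × 688 mm

486 × 688 mm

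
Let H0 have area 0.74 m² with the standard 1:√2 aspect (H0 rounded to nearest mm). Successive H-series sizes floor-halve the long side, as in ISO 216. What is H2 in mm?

Let H0's short side be w mm. w · w√2 = 0.74 m² = 740,000 mm², so w ≈ 723.4 mm and w√2 ≈ 1023.0 mm → H0 = 723 × 1023 mm.
H1: ⌊1023/2⌋ × 723 = 511 × 723 mm
H2: ⌊723/2⌋ × 511 = 361 × 511 mm

361 × 511 mm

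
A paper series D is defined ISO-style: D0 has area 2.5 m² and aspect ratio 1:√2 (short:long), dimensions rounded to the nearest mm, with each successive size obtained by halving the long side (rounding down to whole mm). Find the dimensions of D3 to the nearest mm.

470 × 665 mm

Let D0's short side be w mm. w · w√2 = 2.5 m² = 2,500,000 mm², so w ≈ 1329.6 mm and w√2 ≈ 1880.3 mm → D0 = 1330 × 1880 mm.
D1: ⌊1880/2⌋ × 1330 = 940 × 1330 mm
D2: ⌊1330/2⌋ × 940 = 665 × 940 mm
D3: ⌊940/2⌋ × 665 = 470 × 665 mm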